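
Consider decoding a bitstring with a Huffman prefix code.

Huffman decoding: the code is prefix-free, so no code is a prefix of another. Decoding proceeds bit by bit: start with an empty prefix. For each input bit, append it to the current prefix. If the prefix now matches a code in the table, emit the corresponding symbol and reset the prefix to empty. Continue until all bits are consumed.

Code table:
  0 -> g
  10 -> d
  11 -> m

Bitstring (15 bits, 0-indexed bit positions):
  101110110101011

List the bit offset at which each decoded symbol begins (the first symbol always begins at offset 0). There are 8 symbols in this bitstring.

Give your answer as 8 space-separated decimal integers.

Answer: 0 2 4 6 8 9 11 13

Derivation:
Bit 0: prefix='1' (no match yet)
Bit 1: prefix='10' -> emit 'd', reset
Bit 2: prefix='1' (no match yet)
Bit 3: prefix='11' -> emit 'm', reset
Bit 4: prefix='1' (no match yet)
Bit 5: prefix='10' -> emit 'd', reset
Bit 6: prefix='1' (no match yet)
Bit 7: prefix='11' -> emit 'm', reset
Bit 8: prefix='0' -> emit 'g', reset
Bit 9: prefix='1' (no match yet)
Bit 10: prefix='10' -> emit 'd', reset
Bit 11: prefix='1' (no match yet)
Bit 12: prefix='10' -> emit 'd', reset
Bit 13: prefix='1' (no match yet)
Bit 14: prefix='11' -> emit 'm', reset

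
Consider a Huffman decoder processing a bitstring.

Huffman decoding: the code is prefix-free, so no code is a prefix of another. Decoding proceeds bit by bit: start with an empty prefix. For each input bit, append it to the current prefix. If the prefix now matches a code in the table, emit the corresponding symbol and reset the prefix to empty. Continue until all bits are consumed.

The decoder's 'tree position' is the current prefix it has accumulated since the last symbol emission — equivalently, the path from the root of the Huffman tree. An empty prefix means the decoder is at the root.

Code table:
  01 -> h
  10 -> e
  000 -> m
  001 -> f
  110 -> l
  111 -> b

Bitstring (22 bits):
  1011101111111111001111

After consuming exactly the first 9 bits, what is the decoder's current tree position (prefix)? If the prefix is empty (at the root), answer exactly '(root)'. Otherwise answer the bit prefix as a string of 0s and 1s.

Bit 0: prefix='1' (no match yet)
Bit 1: prefix='10' -> emit 'e', reset
Bit 2: prefix='1' (no match yet)
Bit 3: prefix='11' (no match yet)
Bit 4: prefix='111' -> emit 'b', reset
Bit 5: prefix='0' (no match yet)
Bit 6: prefix='01' -> emit 'h', reset
Bit 7: prefix='1' (no match yet)
Bit 8: prefix='11' (no match yet)

Answer: 11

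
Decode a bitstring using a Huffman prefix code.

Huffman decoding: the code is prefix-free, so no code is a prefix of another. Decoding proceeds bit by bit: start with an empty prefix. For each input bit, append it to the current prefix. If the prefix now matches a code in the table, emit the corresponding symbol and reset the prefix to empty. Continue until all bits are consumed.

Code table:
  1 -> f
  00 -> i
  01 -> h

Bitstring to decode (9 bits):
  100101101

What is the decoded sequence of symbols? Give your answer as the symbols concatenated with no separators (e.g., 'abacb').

Answer: fifhfh

Derivation:
Bit 0: prefix='1' -> emit 'f', reset
Bit 1: prefix='0' (no match yet)
Bit 2: prefix='00' -> emit 'i', reset
Bit 3: prefix='1' -> emit 'f', reset
Bit 4: prefix='0' (no match yet)
Bit 5: prefix='01' -> emit 'h', reset
Bit 6: prefix='1' -> emit 'f', reset
Bit 7: prefix='0' (no match yet)
Bit 8: prefix='01' -> emit 'h', reset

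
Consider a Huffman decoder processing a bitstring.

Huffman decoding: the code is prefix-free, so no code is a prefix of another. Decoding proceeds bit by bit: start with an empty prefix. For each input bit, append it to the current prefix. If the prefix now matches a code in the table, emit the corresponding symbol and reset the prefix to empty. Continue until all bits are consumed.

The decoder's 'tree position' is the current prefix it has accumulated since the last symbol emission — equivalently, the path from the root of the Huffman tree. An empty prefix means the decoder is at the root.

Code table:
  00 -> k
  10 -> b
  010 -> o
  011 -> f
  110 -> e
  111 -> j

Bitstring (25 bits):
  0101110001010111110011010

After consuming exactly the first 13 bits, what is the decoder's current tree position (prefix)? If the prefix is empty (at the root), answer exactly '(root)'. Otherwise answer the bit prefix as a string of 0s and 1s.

Answer: (root)

Derivation:
Bit 0: prefix='0' (no match yet)
Bit 1: prefix='01' (no match yet)
Bit 2: prefix='010' -> emit 'o', reset
Bit 3: prefix='1' (no match yet)
Bit 4: prefix='11' (no match yet)
Bit 5: prefix='111' -> emit 'j', reset
Bit 6: prefix='0' (no match yet)
Bit 7: prefix='00' -> emit 'k', reset
Bit 8: prefix='0' (no match yet)
Bit 9: prefix='01' (no match yet)
Bit 10: prefix='010' -> emit 'o', reset
Bit 11: prefix='1' (no match yet)
Bit 12: prefix='10' -> emit 'b', reset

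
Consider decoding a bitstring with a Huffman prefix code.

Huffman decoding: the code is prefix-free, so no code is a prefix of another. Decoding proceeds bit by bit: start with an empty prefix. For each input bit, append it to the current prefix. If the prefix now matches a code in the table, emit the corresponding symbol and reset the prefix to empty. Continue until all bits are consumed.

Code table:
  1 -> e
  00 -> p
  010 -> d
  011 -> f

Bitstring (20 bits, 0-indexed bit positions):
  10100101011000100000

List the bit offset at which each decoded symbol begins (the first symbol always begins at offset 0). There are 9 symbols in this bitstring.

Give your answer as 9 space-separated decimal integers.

Bit 0: prefix='1' -> emit 'e', reset
Bit 1: prefix='0' (no match yet)
Bit 2: prefix='01' (no match yet)
Bit 3: prefix='010' -> emit 'd', reset
Bit 4: prefix='0' (no match yet)
Bit 5: prefix='01' (no match yet)
Bit 6: prefix='010' -> emit 'd', reset
Bit 7: prefix='1' -> emit 'e', reset
Bit 8: prefix='0' (no match yet)
Bit 9: prefix='01' (no match yet)
Bit 10: prefix='011' -> emit 'f', reset
Bit 11: prefix='0' (no match yet)
Bit 12: prefix='00' -> emit 'p', reset
Bit 13: prefix='0' (no match yet)
Bit 14: prefix='01' (no match yet)
Bit 15: prefix='010' -> emit 'd', reset
Bit 16: prefix='0' (no match yet)
Bit 17: prefix='00' -> emit 'p', reset
Bit 18: prefix='0' (no match yet)
Bit 19: prefix='00' -> emit 'p', reset

Answer: 0 1 4 7 8 11 13 16 18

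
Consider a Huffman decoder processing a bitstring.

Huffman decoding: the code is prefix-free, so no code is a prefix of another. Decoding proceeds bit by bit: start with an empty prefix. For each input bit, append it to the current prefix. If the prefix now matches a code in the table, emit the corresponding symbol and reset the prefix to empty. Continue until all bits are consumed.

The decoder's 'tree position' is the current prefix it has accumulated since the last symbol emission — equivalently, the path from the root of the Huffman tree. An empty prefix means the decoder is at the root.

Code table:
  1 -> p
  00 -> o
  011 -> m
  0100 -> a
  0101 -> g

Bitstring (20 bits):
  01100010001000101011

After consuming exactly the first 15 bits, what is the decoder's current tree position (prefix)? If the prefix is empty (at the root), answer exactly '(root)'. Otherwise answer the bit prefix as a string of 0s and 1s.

Answer: 01

Derivation:
Bit 0: prefix='0' (no match yet)
Bit 1: prefix='01' (no match yet)
Bit 2: prefix='011' -> emit 'm', reset
Bit 3: prefix='0' (no match yet)
Bit 4: prefix='00' -> emit 'o', reset
Bit 5: prefix='0' (no match yet)
Bit 6: prefix='01' (no match yet)
Bit 7: prefix='010' (no match yet)
Bit 8: prefix='0100' -> emit 'a', reset
Bit 9: prefix='0' (no match yet)
Bit 10: prefix='01' (no match yet)
Bit 11: prefix='010' (no match yet)
Bit 12: prefix='0100' -> emit 'a', reset
Bit 13: prefix='0' (no match yet)
Bit 14: prefix='01' (no match yet)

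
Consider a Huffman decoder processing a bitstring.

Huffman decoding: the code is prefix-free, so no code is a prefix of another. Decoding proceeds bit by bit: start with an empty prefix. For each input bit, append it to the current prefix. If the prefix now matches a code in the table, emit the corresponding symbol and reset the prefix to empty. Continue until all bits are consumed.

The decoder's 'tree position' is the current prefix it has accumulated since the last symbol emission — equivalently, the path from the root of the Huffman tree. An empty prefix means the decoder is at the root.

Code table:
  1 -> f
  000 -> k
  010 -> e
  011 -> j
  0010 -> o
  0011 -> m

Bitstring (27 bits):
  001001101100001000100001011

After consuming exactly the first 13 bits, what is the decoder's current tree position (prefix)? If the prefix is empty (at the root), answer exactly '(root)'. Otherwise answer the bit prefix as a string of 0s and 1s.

Bit 0: prefix='0' (no match yet)
Bit 1: prefix='00' (no match yet)
Bit 2: prefix='001' (no match yet)
Bit 3: prefix='0010' -> emit 'o', reset
Bit 4: prefix='0' (no match yet)
Bit 5: prefix='01' (no match yet)
Bit 6: prefix='011' -> emit 'j', reset
Bit 7: prefix='0' (no match yet)
Bit 8: prefix='01' (no match yet)
Bit 9: prefix='011' -> emit 'j', reset
Bit 10: prefix='0' (no match yet)
Bit 11: prefix='00' (no match yet)
Bit 12: prefix='000' -> emit 'k', reset

Answer: (root)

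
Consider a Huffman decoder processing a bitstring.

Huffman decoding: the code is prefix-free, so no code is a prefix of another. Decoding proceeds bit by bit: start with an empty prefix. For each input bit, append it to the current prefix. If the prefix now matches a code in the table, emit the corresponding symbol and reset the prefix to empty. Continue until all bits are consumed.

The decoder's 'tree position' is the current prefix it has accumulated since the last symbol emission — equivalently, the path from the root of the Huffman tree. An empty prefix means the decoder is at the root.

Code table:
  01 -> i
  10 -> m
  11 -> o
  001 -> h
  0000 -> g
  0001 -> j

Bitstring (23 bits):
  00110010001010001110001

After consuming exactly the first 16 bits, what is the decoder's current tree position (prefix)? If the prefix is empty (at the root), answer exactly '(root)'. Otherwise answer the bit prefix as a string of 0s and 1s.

Bit 0: prefix='0' (no match yet)
Bit 1: prefix='00' (no match yet)
Bit 2: prefix='001' -> emit 'h', reset
Bit 3: prefix='1' (no match yet)
Bit 4: prefix='10' -> emit 'm', reset
Bit 5: prefix='0' (no match yet)
Bit 6: prefix='01' -> emit 'i', reset
Bit 7: prefix='0' (no match yet)
Bit 8: prefix='00' (no match yet)
Bit 9: prefix='000' (no match yet)
Bit 10: prefix='0001' -> emit 'j', reset
Bit 11: prefix='0' (no match yet)
Bit 12: prefix='01' -> emit 'i', reset
Bit 13: prefix='0' (no match yet)
Bit 14: prefix='00' (no match yet)
Bit 15: prefix='000' (no match yet)

Answer: 000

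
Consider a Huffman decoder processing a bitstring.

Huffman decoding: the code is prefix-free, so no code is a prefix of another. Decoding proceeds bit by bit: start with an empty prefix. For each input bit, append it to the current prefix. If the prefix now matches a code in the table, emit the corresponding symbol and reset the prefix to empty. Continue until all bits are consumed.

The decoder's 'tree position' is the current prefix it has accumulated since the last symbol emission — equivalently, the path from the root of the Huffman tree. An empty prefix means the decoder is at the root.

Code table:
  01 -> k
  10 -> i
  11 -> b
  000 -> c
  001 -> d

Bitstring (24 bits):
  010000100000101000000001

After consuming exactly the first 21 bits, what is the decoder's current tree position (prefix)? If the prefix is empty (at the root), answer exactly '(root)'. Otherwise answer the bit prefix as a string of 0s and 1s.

Answer: (root)

Derivation:
Bit 0: prefix='0' (no match yet)
Bit 1: prefix='01' -> emit 'k', reset
Bit 2: prefix='0' (no match yet)
Bit 3: prefix='00' (no match yet)
Bit 4: prefix='000' -> emit 'c', reset
Bit 5: prefix='0' (no match yet)
Bit 6: prefix='01' -> emit 'k', reset
Bit 7: prefix='0' (no match yet)
Bit 8: prefix='00' (no match yet)
Bit 9: prefix='000' -> emit 'c', reset
Bit 10: prefix='0' (no match yet)
Bit 11: prefix='00' (no match yet)
Bit 12: prefix='001' -> emit 'd', reset
Bit 13: prefix='0' (no match yet)
Bit 14: prefix='01' -> emit 'k', reset
Bit 15: prefix='0' (no match yet)
Bit 16: prefix='00' (no match yet)
Bit 17: prefix='000' -> emit 'c', reset
Bit 18: prefix='0' (no match yet)
Bit 19: prefix='00' (no match yet)
Bit 20: prefix='000' -> emit 'c', reset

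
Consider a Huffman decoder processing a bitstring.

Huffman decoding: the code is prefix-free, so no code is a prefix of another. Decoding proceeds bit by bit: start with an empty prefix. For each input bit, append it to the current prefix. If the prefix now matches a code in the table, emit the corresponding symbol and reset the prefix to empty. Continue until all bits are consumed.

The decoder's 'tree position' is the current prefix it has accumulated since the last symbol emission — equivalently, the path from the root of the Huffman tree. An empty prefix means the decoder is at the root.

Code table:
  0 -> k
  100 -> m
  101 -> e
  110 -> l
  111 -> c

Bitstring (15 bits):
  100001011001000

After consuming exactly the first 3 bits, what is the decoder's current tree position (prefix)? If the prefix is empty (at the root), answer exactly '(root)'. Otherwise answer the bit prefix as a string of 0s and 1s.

Bit 0: prefix='1' (no match yet)
Bit 1: prefix='10' (no match yet)
Bit 2: prefix='100' -> emit 'm', reset

Answer: (root)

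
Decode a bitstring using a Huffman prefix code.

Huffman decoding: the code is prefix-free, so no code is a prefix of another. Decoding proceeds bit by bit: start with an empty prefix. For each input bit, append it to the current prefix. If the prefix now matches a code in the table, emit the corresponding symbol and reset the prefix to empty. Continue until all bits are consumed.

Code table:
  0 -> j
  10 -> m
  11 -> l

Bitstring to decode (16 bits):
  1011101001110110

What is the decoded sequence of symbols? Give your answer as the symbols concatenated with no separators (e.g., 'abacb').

Answer: mlmmjlmlj

Derivation:
Bit 0: prefix='1' (no match yet)
Bit 1: prefix='10' -> emit 'm', reset
Bit 2: prefix='1' (no match yet)
Bit 3: prefix='11' -> emit 'l', reset
Bit 4: prefix='1' (no match yet)
Bit 5: prefix='10' -> emit 'm', reset
Bit 6: prefix='1' (no match yet)
Bit 7: prefix='10' -> emit 'm', reset
Bit 8: prefix='0' -> emit 'j', reset
Bit 9: prefix='1' (no match yet)
Bit 10: prefix='11' -> emit 'l', reset
Bit 11: prefix='1' (no match yet)
Bit 12: prefix='10' -> emit 'm', reset
Bit 13: prefix='1' (no match yet)
Bit 14: prefix='11' -> emit 'l', reset
Bit 15: prefix='0' -> emit 'j', reset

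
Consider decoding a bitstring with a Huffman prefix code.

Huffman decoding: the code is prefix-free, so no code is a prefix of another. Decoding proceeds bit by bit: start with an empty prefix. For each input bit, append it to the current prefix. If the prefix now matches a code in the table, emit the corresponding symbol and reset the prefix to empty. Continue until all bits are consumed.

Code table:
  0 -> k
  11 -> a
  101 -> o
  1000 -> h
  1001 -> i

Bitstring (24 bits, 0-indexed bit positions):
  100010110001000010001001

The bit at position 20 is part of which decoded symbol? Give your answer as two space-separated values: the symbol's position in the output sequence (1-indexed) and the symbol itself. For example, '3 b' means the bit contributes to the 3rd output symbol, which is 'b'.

Answer: 7 i

Derivation:
Bit 0: prefix='1' (no match yet)
Bit 1: prefix='10' (no match yet)
Bit 2: prefix='100' (no match yet)
Bit 3: prefix='1000' -> emit 'h', reset
Bit 4: prefix='1' (no match yet)
Bit 5: prefix='10' (no match yet)
Bit 6: prefix='101' -> emit 'o', reset
Bit 7: prefix='1' (no match yet)
Bit 8: prefix='10' (no match yet)
Bit 9: prefix='100' (no match yet)
Bit 10: prefix='1000' -> emit 'h', reset
Bit 11: prefix='1' (no match yet)
Bit 12: prefix='10' (no match yet)
Bit 13: prefix='100' (no match yet)
Bit 14: prefix='1000' -> emit 'h', reset
Bit 15: prefix='0' -> emit 'k', reset
Bit 16: prefix='1' (no match yet)
Bit 17: prefix='10' (no match yet)
Bit 18: prefix='100' (no match yet)
Bit 19: prefix='1000' -> emit 'h', reset
Bit 20: prefix='1' (no match yet)
Bit 21: prefix='10' (no match yet)
Bit 22: prefix='100' (no match yet)
Bit 23: prefix='1001' -> emit 'i', reset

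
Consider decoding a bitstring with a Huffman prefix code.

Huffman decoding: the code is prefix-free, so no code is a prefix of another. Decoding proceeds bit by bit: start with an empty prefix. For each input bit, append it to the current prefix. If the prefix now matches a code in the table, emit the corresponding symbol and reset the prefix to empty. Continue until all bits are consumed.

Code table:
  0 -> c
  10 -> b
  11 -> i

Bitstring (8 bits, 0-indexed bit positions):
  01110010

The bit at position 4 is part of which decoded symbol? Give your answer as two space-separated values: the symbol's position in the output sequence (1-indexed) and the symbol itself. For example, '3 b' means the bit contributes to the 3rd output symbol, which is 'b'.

Answer: 3 b

Derivation:
Bit 0: prefix='0' -> emit 'c', reset
Bit 1: prefix='1' (no match yet)
Bit 2: prefix='11' -> emit 'i', reset
Bit 3: prefix='1' (no match yet)
Bit 4: prefix='10' -> emit 'b', reset
Bit 5: prefix='0' -> emit 'c', reset
Bit 6: prefix='1' (no match yet)
Bit 7: prefix='10' -> emit 'b', reset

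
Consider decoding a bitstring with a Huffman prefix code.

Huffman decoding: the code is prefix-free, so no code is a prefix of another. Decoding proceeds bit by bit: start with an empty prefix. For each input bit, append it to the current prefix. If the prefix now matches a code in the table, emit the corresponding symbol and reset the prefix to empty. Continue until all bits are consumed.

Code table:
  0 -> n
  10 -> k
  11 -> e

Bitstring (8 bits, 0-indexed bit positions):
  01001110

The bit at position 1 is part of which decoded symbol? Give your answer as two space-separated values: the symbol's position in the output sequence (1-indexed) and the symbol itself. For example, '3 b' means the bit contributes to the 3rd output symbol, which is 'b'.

Answer: 2 k

Derivation:
Bit 0: prefix='0' -> emit 'n', reset
Bit 1: prefix='1' (no match yet)
Bit 2: prefix='10' -> emit 'k', reset
Bit 3: prefix='0' -> emit 'n', reset
Bit 4: prefix='1' (no match yet)
Bit 5: prefix='11' -> emit 'e', reset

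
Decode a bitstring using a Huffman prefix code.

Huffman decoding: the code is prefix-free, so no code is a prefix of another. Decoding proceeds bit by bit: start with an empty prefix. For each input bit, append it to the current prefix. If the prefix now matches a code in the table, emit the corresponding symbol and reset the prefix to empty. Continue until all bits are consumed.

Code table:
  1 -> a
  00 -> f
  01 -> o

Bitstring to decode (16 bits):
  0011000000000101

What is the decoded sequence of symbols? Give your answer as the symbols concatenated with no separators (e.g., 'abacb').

Answer: faaffffoo

Derivation:
Bit 0: prefix='0' (no match yet)
Bit 1: prefix='00' -> emit 'f', reset
Bit 2: prefix='1' -> emit 'a', reset
Bit 3: prefix='1' -> emit 'a', reset
Bit 4: prefix='0' (no match yet)
Bit 5: prefix='00' -> emit 'f', reset
Bit 6: prefix='0' (no match yet)
Bit 7: prefix='00' -> emit 'f', reset
Bit 8: prefix='0' (no match yet)
Bit 9: prefix='00' -> emit 'f', reset
Bit 10: prefix='0' (no match yet)
Bit 11: prefix='00' -> emit 'f', reset
Bit 12: prefix='0' (no match yet)
Bit 13: prefix='01' -> emit 'o', reset
Bit 14: prefix='0' (no match yet)
Bit 15: prefix='01' -> emit 'o', reset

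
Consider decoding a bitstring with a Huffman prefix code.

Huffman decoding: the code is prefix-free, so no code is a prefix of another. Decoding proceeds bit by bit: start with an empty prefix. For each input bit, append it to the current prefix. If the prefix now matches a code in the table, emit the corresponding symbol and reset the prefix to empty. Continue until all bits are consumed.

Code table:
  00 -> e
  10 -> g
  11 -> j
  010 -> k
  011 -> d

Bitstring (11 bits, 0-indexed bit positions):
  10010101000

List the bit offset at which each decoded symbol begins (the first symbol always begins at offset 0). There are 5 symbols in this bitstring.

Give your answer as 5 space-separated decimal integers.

Answer: 0 2 5 7 9

Derivation:
Bit 0: prefix='1' (no match yet)
Bit 1: prefix='10' -> emit 'g', reset
Bit 2: prefix='0' (no match yet)
Bit 3: prefix='01' (no match yet)
Bit 4: prefix='010' -> emit 'k', reset
Bit 5: prefix='1' (no match yet)
Bit 6: prefix='10' -> emit 'g', reset
Bit 7: prefix='1' (no match yet)
Bit 8: prefix='10' -> emit 'g', reset
Bit 9: prefix='0' (no match yet)
Bit 10: prefix='00' -> emit 'e', reset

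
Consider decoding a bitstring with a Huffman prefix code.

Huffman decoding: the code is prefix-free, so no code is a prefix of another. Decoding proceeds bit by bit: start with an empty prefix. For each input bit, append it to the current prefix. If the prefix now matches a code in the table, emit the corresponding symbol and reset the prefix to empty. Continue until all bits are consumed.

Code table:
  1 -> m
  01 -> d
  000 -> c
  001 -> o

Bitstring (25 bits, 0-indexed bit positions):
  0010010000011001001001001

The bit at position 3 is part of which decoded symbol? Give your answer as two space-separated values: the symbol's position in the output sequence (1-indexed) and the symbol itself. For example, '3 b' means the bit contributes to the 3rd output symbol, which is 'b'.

Bit 0: prefix='0' (no match yet)
Bit 1: prefix='00' (no match yet)
Bit 2: prefix='001' -> emit 'o', reset
Bit 3: prefix='0' (no match yet)
Bit 4: prefix='00' (no match yet)
Bit 5: prefix='001' -> emit 'o', reset
Bit 6: prefix='0' (no match yet)
Bit 7: prefix='00' (no match yet)

Answer: 2 o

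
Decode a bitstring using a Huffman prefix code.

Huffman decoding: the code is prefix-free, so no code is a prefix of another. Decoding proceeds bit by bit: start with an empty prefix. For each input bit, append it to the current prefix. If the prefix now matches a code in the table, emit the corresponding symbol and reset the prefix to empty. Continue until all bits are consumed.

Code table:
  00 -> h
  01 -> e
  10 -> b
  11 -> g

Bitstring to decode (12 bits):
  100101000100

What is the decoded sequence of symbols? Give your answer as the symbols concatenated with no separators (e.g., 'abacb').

Answer: beeheh

Derivation:
Bit 0: prefix='1' (no match yet)
Bit 1: prefix='10' -> emit 'b', reset
Bit 2: prefix='0' (no match yet)
Bit 3: prefix='01' -> emit 'e', reset
Bit 4: prefix='0' (no match yet)
Bit 5: prefix='01' -> emit 'e', reset
Bit 6: prefix='0' (no match yet)
Bit 7: prefix='00' -> emit 'h', reset
Bit 8: prefix='0' (no match yet)
Bit 9: prefix='01' -> emit 'e', reset
Bit 10: prefix='0' (no match yet)
Bit 11: prefix='00' -> emit 'h', reset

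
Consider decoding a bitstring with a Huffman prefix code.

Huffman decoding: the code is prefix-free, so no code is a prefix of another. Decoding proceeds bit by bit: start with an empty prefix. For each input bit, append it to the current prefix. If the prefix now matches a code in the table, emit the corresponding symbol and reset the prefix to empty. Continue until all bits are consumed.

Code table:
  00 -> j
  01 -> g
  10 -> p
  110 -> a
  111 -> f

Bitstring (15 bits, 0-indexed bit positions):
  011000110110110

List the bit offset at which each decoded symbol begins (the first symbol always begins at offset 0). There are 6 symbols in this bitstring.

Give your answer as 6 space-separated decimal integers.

Answer: 0 2 4 6 9 12

Derivation:
Bit 0: prefix='0' (no match yet)
Bit 1: prefix='01' -> emit 'g', reset
Bit 2: prefix='1' (no match yet)
Bit 3: prefix='10' -> emit 'p', reset
Bit 4: prefix='0' (no match yet)
Bit 5: prefix='00' -> emit 'j', reset
Bit 6: prefix='1' (no match yet)
Bit 7: prefix='11' (no match yet)
Bit 8: prefix='110' -> emit 'a', reset
Bit 9: prefix='1' (no match yet)
Bit 10: prefix='11' (no match yet)
Bit 11: prefix='110' -> emit 'a', reset
Bit 12: prefix='1' (no match yet)
Bit 13: prefix='11' (no match yet)
Bit 14: prefix='110' -> emit 'a', reset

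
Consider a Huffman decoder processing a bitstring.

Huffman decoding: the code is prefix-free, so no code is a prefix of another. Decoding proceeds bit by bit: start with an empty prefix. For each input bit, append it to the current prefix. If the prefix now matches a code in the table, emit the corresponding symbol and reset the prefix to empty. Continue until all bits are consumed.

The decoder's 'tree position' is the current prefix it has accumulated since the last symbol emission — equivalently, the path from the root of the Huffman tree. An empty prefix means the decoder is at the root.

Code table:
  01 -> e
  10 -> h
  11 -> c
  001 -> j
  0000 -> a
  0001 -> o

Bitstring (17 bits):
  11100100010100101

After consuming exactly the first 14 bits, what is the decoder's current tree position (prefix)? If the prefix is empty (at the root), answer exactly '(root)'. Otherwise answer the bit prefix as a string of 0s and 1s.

Bit 0: prefix='1' (no match yet)
Bit 1: prefix='11' -> emit 'c', reset
Bit 2: prefix='1' (no match yet)
Bit 3: prefix='10' -> emit 'h', reset
Bit 4: prefix='0' (no match yet)
Bit 5: prefix='01' -> emit 'e', reset
Bit 6: prefix='0' (no match yet)
Bit 7: prefix='00' (no match yet)
Bit 8: prefix='000' (no match yet)
Bit 9: prefix='0001' -> emit 'o', reset
Bit 10: prefix='0' (no match yet)
Bit 11: prefix='01' -> emit 'e', reset
Bit 12: prefix='0' (no match yet)
Bit 13: prefix='00' (no match yet)

Answer: 00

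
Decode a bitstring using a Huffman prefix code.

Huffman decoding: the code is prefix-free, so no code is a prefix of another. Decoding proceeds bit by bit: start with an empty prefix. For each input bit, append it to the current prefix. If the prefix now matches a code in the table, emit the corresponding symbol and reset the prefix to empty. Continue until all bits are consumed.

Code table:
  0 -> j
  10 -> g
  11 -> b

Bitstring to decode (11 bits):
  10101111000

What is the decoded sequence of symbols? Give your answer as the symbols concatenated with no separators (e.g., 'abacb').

Answer: ggbbjjj

Derivation:
Bit 0: prefix='1' (no match yet)
Bit 1: prefix='10' -> emit 'g', reset
Bit 2: prefix='1' (no match yet)
Bit 3: prefix='10' -> emit 'g', reset
Bit 4: prefix='1' (no match yet)
Bit 5: prefix='11' -> emit 'b', reset
Bit 6: prefix='1' (no match yet)
Bit 7: prefix='11' -> emit 'b', reset
Bit 8: prefix='0' -> emit 'j', reset
Bit 9: prefix='0' -> emit 'j', reset
Bit 10: prefix='0' -> emit 'j', reset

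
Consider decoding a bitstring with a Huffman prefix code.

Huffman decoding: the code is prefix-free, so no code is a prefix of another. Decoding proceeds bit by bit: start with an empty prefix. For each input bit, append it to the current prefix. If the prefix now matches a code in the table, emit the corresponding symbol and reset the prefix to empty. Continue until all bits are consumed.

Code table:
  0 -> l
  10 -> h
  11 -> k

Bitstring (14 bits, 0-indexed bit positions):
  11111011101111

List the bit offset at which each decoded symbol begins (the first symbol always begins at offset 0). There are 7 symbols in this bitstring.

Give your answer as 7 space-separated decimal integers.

Answer: 0 2 4 6 8 10 12

Derivation:
Bit 0: prefix='1' (no match yet)
Bit 1: prefix='11' -> emit 'k', reset
Bit 2: prefix='1' (no match yet)
Bit 3: prefix='11' -> emit 'k', reset
Bit 4: prefix='1' (no match yet)
Bit 5: prefix='10' -> emit 'h', reset
Bit 6: prefix='1' (no match yet)
Bit 7: prefix='11' -> emit 'k', reset
Bit 8: prefix='1' (no match yet)
Bit 9: prefix='10' -> emit 'h', reset
Bit 10: prefix='1' (no match yet)
Bit 11: prefix='11' -> emit 'k', reset
Bit 12: prefix='1' (no match yet)
Bit 13: prefix='11' -> emit 'k', reset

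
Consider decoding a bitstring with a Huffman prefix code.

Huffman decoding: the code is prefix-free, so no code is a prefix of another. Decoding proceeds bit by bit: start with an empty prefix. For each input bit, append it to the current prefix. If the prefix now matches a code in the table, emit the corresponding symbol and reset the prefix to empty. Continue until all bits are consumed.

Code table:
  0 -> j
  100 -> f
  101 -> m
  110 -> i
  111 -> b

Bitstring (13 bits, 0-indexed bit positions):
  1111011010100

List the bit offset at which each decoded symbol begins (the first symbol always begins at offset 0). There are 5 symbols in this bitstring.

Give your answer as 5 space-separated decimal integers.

Answer: 0 3 6 9 10

Derivation:
Bit 0: prefix='1' (no match yet)
Bit 1: prefix='11' (no match yet)
Bit 2: prefix='111' -> emit 'b', reset
Bit 3: prefix='1' (no match yet)
Bit 4: prefix='10' (no match yet)
Bit 5: prefix='101' -> emit 'm', reset
Bit 6: prefix='1' (no match yet)
Bit 7: prefix='10' (no match yet)
Bit 8: prefix='101' -> emit 'm', reset
Bit 9: prefix='0' -> emit 'j', reset
Bit 10: prefix='1' (no match yet)
Bit 11: prefix='10' (no match yet)
Bit 12: prefix='100' -> emit 'f', reset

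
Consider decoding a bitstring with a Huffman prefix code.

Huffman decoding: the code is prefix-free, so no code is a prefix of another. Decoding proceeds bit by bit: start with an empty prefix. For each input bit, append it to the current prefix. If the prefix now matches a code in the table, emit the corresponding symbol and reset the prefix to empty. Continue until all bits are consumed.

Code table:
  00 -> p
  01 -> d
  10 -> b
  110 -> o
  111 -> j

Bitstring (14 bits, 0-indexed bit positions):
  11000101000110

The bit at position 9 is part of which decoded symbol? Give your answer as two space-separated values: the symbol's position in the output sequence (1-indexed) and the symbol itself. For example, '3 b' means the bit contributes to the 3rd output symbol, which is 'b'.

Bit 0: prefix='1' (no match yet)
Bit 1: prefix='11' (no match yet)
Bit 2: prefix='110' -> emit 'o', reset
Bit 3: prefix='0' (no match yet)
Bit 4: prefix='00' -> emit 'p', reset
Bit 5: prefix='1' (no match yet)
Bit 6: prefix='10' -> emit 'b', reset
Bit 7: prefix='1' (no match yet)
Bit 8: prefix='10' -> emit 'b', reset
Bit 9: prefix='0' (no match yet)
Bit 10: prefix='00' -> emit 'p', reset
Bit 11: prefix='1' (no match yet)
Bit 12: prefix='11' (no match yet)
Bit 13: prefix='110' -> emit 'o', reset

Answer: 5 p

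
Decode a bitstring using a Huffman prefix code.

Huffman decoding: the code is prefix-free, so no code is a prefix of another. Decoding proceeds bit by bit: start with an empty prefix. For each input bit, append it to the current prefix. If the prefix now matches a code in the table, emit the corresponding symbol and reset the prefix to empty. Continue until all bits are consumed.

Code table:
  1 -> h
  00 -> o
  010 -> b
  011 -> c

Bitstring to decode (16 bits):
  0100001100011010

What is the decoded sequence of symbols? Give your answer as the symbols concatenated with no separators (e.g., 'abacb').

Answer: bococb

Derivation:
Bit 0: prefix='0' (no match yet)
Bit 1: prefix='01' (no match yet)
Bit 2: prefix='010' -> emit 'b', reset
Bit 3: prefix='0' (no match yet)
Bit 4: prefix='00' -> emit 'o', reset
Bit 5: prefix='0' (no match yet)
Bit 6: prefix='01' (no match yet)
Bit 7: prefix='011' -> emit 'c', reset
Bit 8: prefix='0' (no match yet)
Bit 9: prefix='00' -> emit 'o', reset
Bit 10: prefix='0' (no match yet)
Bit 11: prefix='01' (no match yet)
Bit 12: prefix='011' -> emit 'c', reset
Bit 13: prefix='0' (no match yet)
Bit 14: prefix='01' (no match yet)
Bit 15: prefix='010' -> emit 'b', reset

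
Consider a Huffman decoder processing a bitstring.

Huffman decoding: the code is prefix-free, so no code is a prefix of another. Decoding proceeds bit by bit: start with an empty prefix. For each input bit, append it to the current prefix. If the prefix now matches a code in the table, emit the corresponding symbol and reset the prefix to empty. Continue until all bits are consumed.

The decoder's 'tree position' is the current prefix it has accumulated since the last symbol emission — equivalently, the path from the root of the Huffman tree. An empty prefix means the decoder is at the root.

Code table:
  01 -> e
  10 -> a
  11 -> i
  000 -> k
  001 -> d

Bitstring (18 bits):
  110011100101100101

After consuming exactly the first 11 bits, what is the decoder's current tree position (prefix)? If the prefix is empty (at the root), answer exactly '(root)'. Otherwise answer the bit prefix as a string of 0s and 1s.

Bit 0: prefix='1' (no match yet)
Bit 1: prefix='11' -> emit 'i', reset
Bit 2: prefix='0' (no match yet)
Bit 3: prefix='00' (no match yet)
Bit 4: prefix='001' -> emit 'd', reset
Bit 5: prefix='1' (no match yet)
Bit 6: prefix='11' -> emit 'i', reset
Bit 7: prefix='0' (no match yet)
Bit 8: prefix='00' (no match yet)
Bit 9: prefix='001' -> emit 'd', reset
Bit 10: prefix='0' (no match yet)

Answer: 0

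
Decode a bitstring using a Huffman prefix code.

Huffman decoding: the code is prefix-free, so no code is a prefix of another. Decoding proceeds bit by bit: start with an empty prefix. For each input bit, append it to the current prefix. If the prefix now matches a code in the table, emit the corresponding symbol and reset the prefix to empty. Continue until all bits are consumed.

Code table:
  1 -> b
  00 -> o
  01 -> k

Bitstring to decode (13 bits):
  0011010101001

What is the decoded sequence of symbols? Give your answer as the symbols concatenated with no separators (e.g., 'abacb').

Answer: obbkkkob

Derivation:
Bit 0: prefix='0' (no match yet)
Bit 1: prefix='00' -> emit 'o', reset
Bit 2: prefix='1' -> emit 'b', reset
Bit 3: prefix='1' -> emit 'b', reset
Bit 4: prefix='0' (no match yet)
Bit 5: prefix='01' -> emit 'k', reset
Bit 6: prefix='0' (no match yet)
Bit 7: prefix='01' -> emit 'k', reset
Bit 8: prefix='0' (no match yet)
Bit 9: prefix='01' -> emit 'k', reset
Bit 10: prefix='0' (no match yet)
Bit 11: prefix='00' -> emit 'o', reset
Bit 12: prefix='1' -> emit 'b', reset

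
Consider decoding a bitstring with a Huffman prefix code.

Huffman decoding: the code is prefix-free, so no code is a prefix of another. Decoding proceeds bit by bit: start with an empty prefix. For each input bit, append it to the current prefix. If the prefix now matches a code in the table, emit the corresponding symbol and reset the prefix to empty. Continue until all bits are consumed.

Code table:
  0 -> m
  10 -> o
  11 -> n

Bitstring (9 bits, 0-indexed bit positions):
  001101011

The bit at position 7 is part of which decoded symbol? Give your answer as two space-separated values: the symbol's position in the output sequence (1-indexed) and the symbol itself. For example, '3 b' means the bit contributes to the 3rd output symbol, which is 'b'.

Bit 0: prefix='0' -> emit 'm', reset
Bit 1: prefix='0' -> emit 'm', reset
Bit 2: prefix='1' (no match yet)
Bit 3: prefix='11' -> emit 'n', reset
Bit 4: prefix='0' -> emit 'm', reset
Bit 5: prefix='1' (no match yet)
Bit 6: prefix='10' -> emit 'o', reset
Bit 7: prefix='1' (no match yet)
Bit 8: prefix='11' -> emit 'n', reset

Answer: 6 n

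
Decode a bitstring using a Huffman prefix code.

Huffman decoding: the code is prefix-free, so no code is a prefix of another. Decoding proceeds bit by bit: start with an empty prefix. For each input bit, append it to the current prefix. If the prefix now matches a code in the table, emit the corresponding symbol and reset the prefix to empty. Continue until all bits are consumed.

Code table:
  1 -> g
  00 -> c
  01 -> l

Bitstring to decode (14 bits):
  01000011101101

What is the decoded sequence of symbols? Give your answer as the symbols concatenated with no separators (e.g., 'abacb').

Bit 0: prefix='0' (no match yet)
Bit 1: prefix='01' -> emit 'l', reset
Bit 2: prefix='0' (no match yet)
Bit 3: prefix='00' -> emit 'c', reset
Bit 4: prefix='0' (no match yet)
Bit 5: prefix='00' -> emit 'c', reset
Bit 6: prefix='1' -> emit 'g', reset
Bit 7: prefix='1' -> emit 'g', reset
Bit 8: prefix='1' -> emit 'g', reset
Bit 9: prefix='0' (no match yet)
Bit 10: prefix='01' -> emit 'l', reset
Bit 11: prefix='1' -> emit 'g', reset
Bit 12: prefix='0' (no match yet)
Bit 13: prefix='01' -> emit 'l', reset

Answer: lccggglgl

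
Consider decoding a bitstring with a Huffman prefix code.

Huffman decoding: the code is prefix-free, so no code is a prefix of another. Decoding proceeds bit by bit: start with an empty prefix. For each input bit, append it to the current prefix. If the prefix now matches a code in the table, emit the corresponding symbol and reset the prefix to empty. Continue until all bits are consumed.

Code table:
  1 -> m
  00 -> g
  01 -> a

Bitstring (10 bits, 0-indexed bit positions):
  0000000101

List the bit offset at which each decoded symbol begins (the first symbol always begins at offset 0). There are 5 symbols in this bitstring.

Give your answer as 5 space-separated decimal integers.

Bit 0: prefix='0' (no match yet)
Bit 1: prefix='00' -> emit 'g', reset
Bit 2: prefix='0' (no match yet)
Bit 3: prefix='00' -> emit 'g', reset
Bit 4: prefix='0' (no match yet)
Bit 5: prefix='00' -> emit 'g', reset
Bit 6: prefix='0' (no match yet)
Bit 7: prefix='01' -> emit 'a', reset
Bit 8: prefix='0' (no match yet)
Bit 9: prefix='01' -> emit 'a', reset

Answer: 0 2 4 6 8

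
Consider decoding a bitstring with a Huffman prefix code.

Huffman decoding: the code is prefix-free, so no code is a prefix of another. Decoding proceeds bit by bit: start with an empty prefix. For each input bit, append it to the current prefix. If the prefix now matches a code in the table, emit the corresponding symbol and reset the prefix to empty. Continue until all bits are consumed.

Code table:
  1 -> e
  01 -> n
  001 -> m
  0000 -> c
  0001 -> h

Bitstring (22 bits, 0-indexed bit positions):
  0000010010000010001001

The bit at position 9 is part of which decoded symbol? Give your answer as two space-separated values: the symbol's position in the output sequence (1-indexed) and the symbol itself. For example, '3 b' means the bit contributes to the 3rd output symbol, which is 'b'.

Bit 0: prefix='0' (no match yet)
Bit 1: prefix='00' (no match yet)
Bit 2: prefix='000' (no match yet)
Bit 3: prefix='0000' -> emit 'c', reset
Bit 4: prefix='0' (no match yet)
Bit 5: prefix='01' -> emit 'n', reset
Bit 6: prefix='0' (no match yet)
Bit 7: prefix='00' (no match yet)
Bit 8: prefix='001' -> emit 'm', reset
Bit 9: prefix='0' (no match yet)
Bit 10: prefix='00' (no match yet)
Bit 11: prefix='000' (no match yet)
Bit 12: prefix='0000' -> emit 'c', reset
Bit 13: prefix='0' (no match yet)

Answer: 4 c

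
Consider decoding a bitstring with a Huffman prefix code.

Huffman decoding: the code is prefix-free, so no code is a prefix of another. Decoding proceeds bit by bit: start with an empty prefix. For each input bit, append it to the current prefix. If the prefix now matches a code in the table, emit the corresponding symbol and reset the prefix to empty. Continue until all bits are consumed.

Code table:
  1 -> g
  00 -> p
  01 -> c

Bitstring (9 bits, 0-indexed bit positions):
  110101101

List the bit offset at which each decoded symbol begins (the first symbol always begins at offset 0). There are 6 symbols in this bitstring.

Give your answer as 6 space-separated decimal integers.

Bit 0: prefix='1' -> emit 'g', reset
Bit 1: prefix='1' -> emit 'g', reset
Bit 2: prefix='0' (no match yet)
Bit 3: prefix='01' -> emit 'c', reset
Bit 4: prefix='0' (no match yet)
Bit 5: prefix='01' -> emit 'c', reset
Bit 6: prefix='1' -> emit 'g', reset
Bit 7: prefix='0' (no match yet)
Bit 8: prefix='01' -> emit 'c', reset

Answer: 0 1 2 4 6 7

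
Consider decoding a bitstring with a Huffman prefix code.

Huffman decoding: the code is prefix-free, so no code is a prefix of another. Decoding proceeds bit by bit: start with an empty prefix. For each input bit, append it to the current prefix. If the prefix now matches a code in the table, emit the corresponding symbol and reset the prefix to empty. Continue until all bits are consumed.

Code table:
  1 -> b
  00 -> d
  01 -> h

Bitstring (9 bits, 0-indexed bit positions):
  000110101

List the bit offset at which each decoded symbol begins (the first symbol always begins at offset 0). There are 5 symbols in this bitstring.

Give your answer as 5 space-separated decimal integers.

Answer: 0 2 4 5 7

Derivation:
Bit 0: prefix='0' (no match yet)
Bit 1: prefix='00' -> emit 'd', reset
Bit 2: prefix='0' (no match yet)
Bit 3: prefix='01' -> emit 'h', reset
Bit 4: prefix='1' -> emit 'b', reset
Bit 5: prefix='0' (no match yet)
Bit 6: prefix='01' -> emit 'h', reset
Bit 7: prefix='0' (no match yet)
Bit 8: prefix='01' -> emit 'h', reset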